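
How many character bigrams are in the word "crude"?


Word: "crude" (length 5)
Number of 2-grams = length - 2 + 1 = 5 - 2 + 1
= 4


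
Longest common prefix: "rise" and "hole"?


Word 1: "rise"
Word 2: "hole"
Comparing from start:
  Pos 0: 'r' != 'h' (stop)
LCP = "" (length 0)


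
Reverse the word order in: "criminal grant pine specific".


Original: "criminal grant pine specific"
Words (1..n): criminal | grant | pine | specific
Reversed (n..1): specific | pine | grant | criminal
Result = "specific pine grant criminal"


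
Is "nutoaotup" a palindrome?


Word: "nutoaotup"
Reversed: "putoaotun"
Forward == Backward? nutoaotup != putoaotun
Palindrome = No


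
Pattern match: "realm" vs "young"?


Pattern of "realm": [0, 1, 2, 3, 4]
Pattern of "young": [0, 1, 2, 3, 4]
Patterns match
Same pattern = Yes


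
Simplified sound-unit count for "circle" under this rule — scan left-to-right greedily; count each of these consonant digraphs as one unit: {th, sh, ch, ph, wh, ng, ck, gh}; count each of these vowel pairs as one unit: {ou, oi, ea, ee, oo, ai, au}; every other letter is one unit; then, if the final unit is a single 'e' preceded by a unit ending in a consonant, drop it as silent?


Word: "circle" (6 letters)
Left-to-right scan:
  1. 'c' (letter)
  2. 'i' (letter)
  3. 'r' (letter)
  4. 'c' (letter)
  5. 'l' (letter)
  6. 'e' (letter)
Units from scan: 6
Final unit is 'e' after a consonant -> drop as silent (-1)
Sound units = 5 units


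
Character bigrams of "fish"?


Word: "fish" (length 4)
Number of bigrams = 4 - 2 + 1 = 3
  Position 0: "fi"
  Position 1: "is"
  Position 2: "sh"
Bigrams = "fi", "is", "sh"


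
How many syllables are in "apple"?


Word: "apple"
Syllable breakdown: ap / ple
Counting: 2 parts
= 2 syllables


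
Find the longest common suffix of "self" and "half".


Word 1: "self"
Word 2: "half"
Comparing from end:
  Pos -1: 'f' == 'f'
  Pos -2: 'l' == 'l'
  Pos -3: 'e' != 'a' (stop)
LCS = "lf" (length 2)


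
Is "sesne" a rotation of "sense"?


Word: "sense", Candidate: "sesne"
Method: check if candidate is substring of word+word
"sensesense" contains "sesne"? No
Is rotation = No


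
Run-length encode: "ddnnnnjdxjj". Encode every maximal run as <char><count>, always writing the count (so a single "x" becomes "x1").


String: "ddnnnnjdxjj"
Scanning for consecutive runs:
  'd' x 2
  'n' x 4
  'j' x 1
  'd' x 1
  'x' x 1
  'j' x 2
RLE = "d2n4j1d1x1j2"


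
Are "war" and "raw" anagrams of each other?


Word 1: "war" → sorted: arw
Word 2: "raw" → sorted: arw
Same letters? arw == arw
Anagram = Yes


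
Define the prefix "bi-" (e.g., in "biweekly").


Prefix: bi-
Example: biweekly = bi- + weekly
Meaning = two


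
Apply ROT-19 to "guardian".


Word: "guardian"
Shift: 19
Each letter → (letter + shift) mod 26:
  'g' (6) + 19 = 25 → 'z'
  'u' (20) + 19 = 13 → 'n'
  'a' (0) + 19 = 19 → 't'
  'r' (17) + 19 = 10 → 'k'
  'd' (3) + 19 = 22 → 'w'
  'i' (8) + 19 = 1 → 'b'
  'a' (0) + 19 = 19 → 't'
  'n' (13) + 19 = 6 → 'g'
Result = "zntkwbtg"


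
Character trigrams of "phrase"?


Word: "phrase" (length 6)
Number of trigrams = 6 - 3 + 1 = 4
  Position 0: "phr"
  Position 1: "hra"
  Position 2: "ras"
  Position 3: "ase"
Trigrams = "phr", "hra", "ras", "ase"


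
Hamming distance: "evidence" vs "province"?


Comparing character by character (same length = 8):
  Pos 0: 'e' vs 'p' !=
  Pos 1: 'v' vs 'r' !=
  Pos 2: 'i' vs 'o' !=
  Pos 3: 'd' vs 'v' !=
  Pos 4: 'e' vs 'i' !=
  Pos 5: 'n' vs 'n' =
  Pos 6: 'c' vs 'c' =
  Pos 7: 'e' vs 'e' =
Hamming distance = 5


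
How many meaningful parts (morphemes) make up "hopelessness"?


Word: "hopelessness"
Morphemes: hope / -less / -ness
Each morpheme carries meaning
= 3 morphemes


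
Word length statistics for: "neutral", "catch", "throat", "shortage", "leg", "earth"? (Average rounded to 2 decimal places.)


Lengths: "neutral"=7, "catch"=5, "throat"=6, "shortage"=8, "leg"=3, "earth"=5
Sum = 34, Count = 6
Average = 34/6 = 5.67
= avg=5.67, min=3, max=8


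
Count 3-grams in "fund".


Word: "fund" (length 4)
Number of 3-grams = length - 3 + 1 = 4 - 3 + 1
= 2


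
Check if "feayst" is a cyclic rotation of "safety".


Word: "safety", Candidate: "feayst"
Method: check if candidate is substring of word+word
"safetysafety" contains "feayst"? No
Is rotation = No


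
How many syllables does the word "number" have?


Word: "number"
Syllable breakdown: num · ber
Counting: 2 parts
= 2 syllables


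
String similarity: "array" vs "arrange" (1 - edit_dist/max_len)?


Word 1: "array" (length 5)
Word 2: "arrange" (length 7)
One optimal edit sequence:
  1. keep 'a'
  2. keep 'r'
  3. keep 'r'
  4. keep 'a'
  5. insert 'n'  (+1)
  6. insert 'g'  (+1)
  7. substitute 'y' -> 'e'  (+1)
Edit distance = 3
Max length = max(5, 7) = 7
Similarity = 1 - 3/7
= 0.5714


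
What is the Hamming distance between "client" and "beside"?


Comparing character by character (same length = 6):
  Pos 0: 'c' vs 'b' !=
  Pos 1: 'l' vs 'e' !=
  Pos 2: 'i' vs 's' !=
  Pos 3: 'e' vs 'i' !=
  Pos 4: 'n' vs 'd' !=
  Pos 5: 't' vs 'e' !=
Hamming distance = 6


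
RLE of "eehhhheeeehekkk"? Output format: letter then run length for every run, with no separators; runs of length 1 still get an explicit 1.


String: "eehhhheeeehekkk"
Scanning for consecutive runs:
  'e' x 2
  'h' x 4
  'e' x 4
  'h' x 1
  'e' x 1
  'k' x 3
RLE = "e2h4e4h1e1k3"


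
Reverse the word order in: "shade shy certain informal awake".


Original: "shade shy certain informal awake"
Words (1..n): shade | shy | certain | informal | awake
Reversed (n..1): awake | informal | certain | shy | shade
Result = "awake informal certain shy shade"


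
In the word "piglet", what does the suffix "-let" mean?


Suffix: -let
Example: piglet (pig + -let)
Meaning = small


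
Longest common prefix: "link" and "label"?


Word 1: "link"
Word 2: "label"
Comparing from start:
  Pos 0: 'l' == 'l'
  Pos 1: 'i' != 'a' (stop)
LCP = "l" (length 1)


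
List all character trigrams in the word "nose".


Word: "nose" (length 4)
Number of trigrams = 4 - 3 + 1 = 2
  Position 0: "nos"
  Position 1: "ose"
Trigrams = "nos", "ose"


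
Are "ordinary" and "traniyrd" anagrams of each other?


Word 1: "ordinary" → sorted: adinorry
Word 2: "traniyrd" → sorted: adinrrty
Same letters? adinorry != adinrrty
Anagram = No


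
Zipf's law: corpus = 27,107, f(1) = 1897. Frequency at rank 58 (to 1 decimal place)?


Zipf's law: f(r) = f(1) / r
f(1) = 1897
f(58) = 1897 / 58
= 32.7 occurrences


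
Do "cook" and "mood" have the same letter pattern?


Pattern of "cook": [0, 1, 1, 2]
Pattern of "mood": [0, 1, 1, 2]
Patterns match
Same pattern = Yes


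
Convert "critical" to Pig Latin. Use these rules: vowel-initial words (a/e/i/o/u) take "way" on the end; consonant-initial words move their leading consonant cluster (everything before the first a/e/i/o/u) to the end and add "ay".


Word: "critical"
Starts with consonant(s) → move to end, add 'ay'
Consonant cluster: "cr"
Pig Latin = "iticalcray"


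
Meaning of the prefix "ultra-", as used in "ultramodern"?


Prefix: ultra-
Example: ultramodern (ultra- + modern)
Meaning = beyond


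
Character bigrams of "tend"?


Word: "tend" (length 4)
Number of bigrams = 4 - 2 + 1 = 3
  Position 0: "te"
  Position 1: "en"
  Position 2: "nd"
Bigrams = "te", "en", "nd"


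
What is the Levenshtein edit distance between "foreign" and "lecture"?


Word 1: "foreign" (length 7)
Word 2: "lecture" (length 7)
One optimal edit sequence (insert/delete/substitute each cost 1):
  1. substitute 'f' -> 'l'  (+1)
  2. substitute 'o' -> 'e'  (+1)
  3. substitute 'r' -> 'c'  (+1)
  4. substitute 'e' -> 't'  (+1)
  5. substitute 'i' -> 'u'  (+1)
  6. substitute 'g' -> 'r'  (+1)
  7. substitute 'n' -> 'e'  (+1)
Total edit operations: 7
Edit distance = 7


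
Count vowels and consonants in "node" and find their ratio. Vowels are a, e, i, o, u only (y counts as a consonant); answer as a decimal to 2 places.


Word: "node"
Vowels (a,e,i,o,u): 2
Consonants: 2
Ratio = 2/2
= 1.00


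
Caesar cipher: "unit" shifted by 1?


Word: "unit"
Shift: 1
Each letter → (letter + shift) mod 26:
  'u' (20) + 1 = 21 → 'v'
  'n' (13) + 1 = 14 → 'o'
  'i' (8) + 1 = 9 → 'j'
  't' (19) + 1 = 20 → 'u'
Result = "voju"


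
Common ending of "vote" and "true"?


Word 1: "vote"
Word 2: "true"
Comparing from end:
  Pos -1: 'e' == 'e'
  Pos -2: 't' != 'u' (stop)
LCS = "e" (length 1)


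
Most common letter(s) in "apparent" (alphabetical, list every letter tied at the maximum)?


Word: "apparent"
Letter counts:
  'a': 2
  'e': 1
  'n': 1
  'p': 2
  'r': 1
  't': 1
Maximum count = 2
Most frequent = 'a', 'p' (2 times each)


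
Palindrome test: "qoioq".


Word: "qoioq"
Reversed: "qoioq"
Forward == Backward? qoioq == qoioq
Palindrome = Yes


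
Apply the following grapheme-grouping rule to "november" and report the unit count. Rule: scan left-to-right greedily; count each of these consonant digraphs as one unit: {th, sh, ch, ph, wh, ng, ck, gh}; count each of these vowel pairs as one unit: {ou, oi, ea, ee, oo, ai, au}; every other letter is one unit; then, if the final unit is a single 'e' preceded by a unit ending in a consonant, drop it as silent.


Word: "november" (8 letters)
Left-to-right scan:
  1. 'n' (letter)
  2. 'o' (letter)
  3. 'v' (letter)
  4. 'e' (letter)
  5. 'm' (letter)
  6. 'b' (letter)
  7. 'e' (letter)
  8. 'r' (letter)
Units from scan: 8
Sound units = 8 units


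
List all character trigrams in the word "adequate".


Word: "adequate" (length 8)
Number of trigrams = 8 - 3 + 1 = 6
  Position 0: "ade"
  Position 1: "deq"
  Position 2: "equ"
  Position 3: "qua"
  Position 4: "uat"
  Position 5: "ate"
Trigrams = "ade", "deq", "equ", "qua", "uat", "ate"


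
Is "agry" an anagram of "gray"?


Word 1: "gray" → sorted: agry
Word 2: "agry" → sorted: agry
Same letters? agry == agry
Anagram = Yes


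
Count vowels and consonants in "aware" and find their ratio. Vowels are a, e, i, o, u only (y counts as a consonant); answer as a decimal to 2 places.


Word: "aware"
Vowels (a,e,i,o,u): 3
Consonants: 2
Ratio = 3/2
= 1.50


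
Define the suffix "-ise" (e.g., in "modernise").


Suffix: -ise
Example: modernise (modern + -ise)
Meaning = to make


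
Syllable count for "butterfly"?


Word: "butterfly"
Syllable breakdown: but / ter / fly
Counting: 3 parts
= 3 syllables


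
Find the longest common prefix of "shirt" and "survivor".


Word 1: "shirt"
Word 2: "survivor"
Comparing from start:
  Pos 0: 's' == 's'
  Pos 1: 'h' != 'u' (stop)
LCP = "s" (length 1)


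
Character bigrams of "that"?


Word: "that" (length 4)
Number of bigrams = 4 - 2 + 1 = 3
  Position 0: "th"
  Position 1: "ha"
  Position 2: "at"
Bigrams = "th", "ha", "at"


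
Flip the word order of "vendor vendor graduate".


Original: "vendor vendor graduate"
Words (1..n): vendor | vendor | graduate
Reversed (n..1): graduate | vendor | vendor
Result = "graduate vendor vendor"


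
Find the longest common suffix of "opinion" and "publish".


Word 1: "opinion"
Word 2: "publish"
Comparing from end:
  Pos -1: 'n' != 'h' (stop)
LCS = "" (length 0)


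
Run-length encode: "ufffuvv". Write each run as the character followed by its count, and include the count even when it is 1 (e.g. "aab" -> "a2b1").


String: "ufffuvv"
Scanning for consecutive runs:
  'u' x 1
  'f' x 3
  'u' x 1
  'v' x 2
RLE = "u1f3u1v2"


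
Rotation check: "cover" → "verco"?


Word: "cover", Candidate: "verco"
Method: check if candidate is substring of word+word
"covercover" contains "verco"? Yes
Is rotation = Yes


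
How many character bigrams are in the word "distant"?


Word: "distant" (length 7)
Number of 2-grams = length - 2 + 1 = 7 - 2 + 1
= 6


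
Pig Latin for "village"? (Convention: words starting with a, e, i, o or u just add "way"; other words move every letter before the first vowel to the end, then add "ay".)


Word: "village"
Starts with consonant(s) → move to end, add 'ay'
Consonant cluster: "v"
Pig Latin = "illagevay"


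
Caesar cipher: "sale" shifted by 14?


Word: "sale"
Shift: 14
Each letter → (letter + shift) mod 26:
  's' (18) + 14 = 6 → 'g'
  'a' (0) + 14 = 14 → 'o'
  'l' (11) + 14 = 25 → 'z'
  'e' (4) + 14 = 18 → 's'
Result = "gozs"


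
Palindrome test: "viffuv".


Word: "viffuv"
Reversed: "vuffiv"
Forward == Backward? viffuv != vuffiv
Palindrome = No


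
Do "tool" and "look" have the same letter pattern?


Pattern of "tool": [0, 1, 1, 2]
Pattern of "look": [0, 1, 1, 2]
Patterns match
Same pattern = Yes


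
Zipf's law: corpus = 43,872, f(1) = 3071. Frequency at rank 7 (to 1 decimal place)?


Zipf's law: f(r) = f(1) / r
f(1) = 3071
f(7) = 3071 / 7
= 438.7 occurrences


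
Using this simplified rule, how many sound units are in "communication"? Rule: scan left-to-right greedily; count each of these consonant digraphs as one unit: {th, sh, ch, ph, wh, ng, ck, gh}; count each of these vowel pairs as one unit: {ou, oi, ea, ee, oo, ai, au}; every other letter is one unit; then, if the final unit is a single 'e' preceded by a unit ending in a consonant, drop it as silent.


Word: "communication" (13 letters)
Left-to-right scan:
  [1] 'c' (letter)
  [2] 'o' (letter)
  [3] 'm' (letter)
  [4] 'm' (letter)
  [5] 'u' (letter)
  [6] 'n' (letter)
  [7] 'i' (letter)
  [8] 'c' (letter)
  [9] 'a' (letter)
  [10] 't' (letter)
  [11] 'i' (letter)
  [12] 'o' (letter)
  [13] 'n' (letter)
Units from scan: 13
Sound units = 13 units


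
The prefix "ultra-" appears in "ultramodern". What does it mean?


Prefix: ultra-
Example: ultramodern = ultra- + modern
Meaning = beyond


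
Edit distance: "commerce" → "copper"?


Word 1: "commerce" (length 8)
Word 2: "copper" (length 6)
One optimal edit sequence (insert/delete/substitute each cost 1):
  1. keep 'c'
  2. keep 'o'
  3. substitute 'm' -> 'p'  (+1)
  4. substitute 'm' -> 'p'  (+1)
  5. keep 'e'
  6. keep 'r'
  7. delete 'c'  (+1)
  8. delete 'e'  (+1)
Total edit operations: 4
Edit distance = 4


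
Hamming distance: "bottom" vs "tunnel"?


Comparing character by character (same length = 6):
  Pos 0: 'b' vs 't' !=
  Pos 1: 'o' vs 'u' !=
  Pos 2: 't' vs 'n' !=
  Pos 3: 't' vs 'n' !=
  Pos 4: 'o' vs 'e' !=
  Pos 5: 'm' vs 'l' !=
Hamming distance = 6


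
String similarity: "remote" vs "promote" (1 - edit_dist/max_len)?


Word 1: "remote" (length 6)
Word 2: "promote" (length 7)
One optimal edit sequence:
  1. insert 'p'  (+1)
  2. keep 'r'
  3. substitute 'e' -> 'o'  (+1)
  4. keep 'm'
  5. keep 'o'
  6. keep 't'
  7. keep 'e'
Edit distance = 2
Max length = max(6, 7) = 7
Similarity = 1 - 2/7
= 0.7143


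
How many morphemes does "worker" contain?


Word: "worker"
Morphemes: work | -er
Each morpheme carries meaning
= 2 morphemes


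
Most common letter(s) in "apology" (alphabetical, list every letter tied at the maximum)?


Word: "apology"
Letter counts:
  'a': 1
  'g': 1
  'l': 1
  'o': 2
  'p': 1
  'y': 1
Maximum count = 2
Most frequent = 'o' (2 times each)


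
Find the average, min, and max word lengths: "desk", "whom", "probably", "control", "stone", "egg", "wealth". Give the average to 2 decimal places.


Lengths: "desk"=4, "whom"=4, "probably"=8, "control"=7, "stone"=5, "egg"=3, "wealth"=6
Sum = 37, Count = 7
Average = 37/7 = 5.29
= avg=5.29, min=3, max=8


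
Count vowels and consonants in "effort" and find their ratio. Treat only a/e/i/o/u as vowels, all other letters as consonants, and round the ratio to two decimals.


Word: "effort"
Vowels (a,e,i,o,u): 2
Consonants: 4
Ratio = 2/4
= 0.50


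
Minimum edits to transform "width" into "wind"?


Word 1: "width" (length 5)
Word 2: "wind" (length 4)
One optimal edit sequence (insert/delete/substitute each cost 1):
  1. keep 'w'
  2. keep 'i'
  3. delete 'd'  (+1)
  4. substitute 't' -> 'n'  (+1)
  5. substitute 'h' -> 'd'  (+1)
Total edit operations: 3
Edit distance = 3


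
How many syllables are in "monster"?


Word: "monster"
Syllable breakdown: mon / ster
Counting: 2 parts
= 2 syllables


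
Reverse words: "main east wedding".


Original: "main east wedding"
Words (1..n): main | east | wedding
Reversed (n..1): wedding | east | main
Result = "wedding east main"


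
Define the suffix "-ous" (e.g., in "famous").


Suffix: -ous
As in: famous -> fame + -ous, with a spelling change
Meaning = having quality of


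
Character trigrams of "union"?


Word: "union" (length 5)
Number of trigrams = 5 - 3 + 1 = 3
  Position 0: "uni"
  Position 1: "nio"
  Position 2: "ion"
Trigrams = "uni", "nio", "ion"


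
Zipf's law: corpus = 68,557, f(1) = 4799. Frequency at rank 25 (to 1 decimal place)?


Zipf's law: f(r) = f(1) / r
f(1) = 4799
f(25) = 4799 / 25
= 192.0 occurrences


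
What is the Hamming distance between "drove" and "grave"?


Comparing character by character (same length = 5):
  Pos 0: 'd' vs 'g' !=
  Pos 1: 'r' vs 'r' =
  Pos 2: 'o' vs 'a' !=
  Pos 3: 'v' vs 'v' =
  Pos 4: 'e' vs 'e' =
Hamming distance = 2


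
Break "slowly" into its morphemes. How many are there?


Word: "slowly"
Morphemes: slow + -ly
Each morpheme carries meaning
= 2 morphemes


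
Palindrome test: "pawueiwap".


Word: "pawueiwap"
Reversed: "pawieuwap"
Forward == Backward? pawueiwap != pawieuwap
Palindrome = No


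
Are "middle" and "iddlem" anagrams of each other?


Word 1: "middle" → sorted: ddeilm
Word 2: "iddlem" → sorted: ddeilm
Same letters? ddeilm == ddeilm
Anagram = Yes


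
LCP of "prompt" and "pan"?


Word 1: "prompt"
Word 2: "pan"
Comparing from start:
  Pos 0: 'p' == 'p'
  Pos 1: 'r' != 'a' (stop)
LCP = "p" (length 1)


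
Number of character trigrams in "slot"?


Word: "slot" (length 4)
Number of 3-grams = length - 3 + 1 = 4 - 3 + 1
= 2


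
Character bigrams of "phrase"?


Word: "phrase" (length 6)
Number of bigrams = 6 - 2 + 1 = 5
  Position 0: "ph"
  Position 1: "hr"
  Position 2: "ra"
  Position 3: "as"
  Position 4: "se"
Bigrams = "ph", "hr", "ra", "as", "se"


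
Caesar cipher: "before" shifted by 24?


Word: "before"
Shift: 24
Each letter → (letter + shift) mod 26:
  'b' (1) + 24 = 25 → 'z'
  'e' (4) + 24 = 2 → 'c'
  'f' (5) + 24 = 3 → 'd'
  'o' (14) + 24 = 12 → 'm'
  'r' (17) + 24 = 15 → 'p'
  'e' (4) + 24 = 2 → 'c'
Result = "zcdmpc"


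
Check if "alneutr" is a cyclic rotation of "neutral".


Word: "neutral", Candidate: "alneutr"
Method: check if candidate is substring of word+word
"neutralneutral" contains "alneutr"? Yes
Is rotation = Yes


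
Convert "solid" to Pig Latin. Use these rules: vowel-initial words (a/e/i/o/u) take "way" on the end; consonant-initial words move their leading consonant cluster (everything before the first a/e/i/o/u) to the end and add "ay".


Word: "solid"
Starts with consonant(s) → move to end, add 'ay'
Consonant cluster: "s"
Pig Latin = "olidsay"


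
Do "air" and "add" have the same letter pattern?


Pattern of "air": [0, 1, 2]
Pattern of "add": [0, 1, 1]
Patterns do not match
Same pattern = No


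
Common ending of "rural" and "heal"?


Word 1: "rural"
Word 2: "heal"
Comparing from end:
  Pos -1: 'l' == 'l'
  Pos -2: 'a' == 'a'
  Pos -3: 'r' != 'e' (stop)
LCS = "al" (length 2)


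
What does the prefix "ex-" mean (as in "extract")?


Prefix: ex-
Example: extract = ex- + tract
Meaning = out / former


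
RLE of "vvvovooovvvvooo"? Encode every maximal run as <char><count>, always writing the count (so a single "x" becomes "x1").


String: "vvvovooovvvvooo"
Scanning for consecutive runs:
  'v' x 3
  'o' x 1
  'v' x 1
  'o' x 3
  'v' x 4
  'o' x 3
RLE = "v3o1v1o3v4o3"


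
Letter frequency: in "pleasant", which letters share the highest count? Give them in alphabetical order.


Word: "pleasant"
Letter counts:
  'a': 2
  'e': 1
  'l': 1
  'n': 1
  'p': 1
  's': 1
  't': 1
Maximum count = 2
Most frequent = 'a' (2 times each)


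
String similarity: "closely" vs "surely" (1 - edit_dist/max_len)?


Word 1: "closely" (length 7)
Word 2: "surely" (length 6)
One optimal edit sequence:
  1. delete 'c'  (+1)
  2. substitute 'l' -> 's'  (+1)
  3. substitute 'o' -> 'u'  (+1)
  4. substitute 's' -> 'r'  (+1)
  5. keep 'e'
  6. keep 'l'
  7. keep 'y'
Edit distance = 4
Max length = max(7, 6) = 7
Similarity = 1 - 4/7
= 0.4286


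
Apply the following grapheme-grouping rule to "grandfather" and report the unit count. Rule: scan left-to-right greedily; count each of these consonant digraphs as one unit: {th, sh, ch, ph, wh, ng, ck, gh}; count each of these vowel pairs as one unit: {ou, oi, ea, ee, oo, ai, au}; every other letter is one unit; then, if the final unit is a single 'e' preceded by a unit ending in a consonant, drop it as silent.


Word: "grandfather" (11 letters)
Left-to-right scan:
  [1] 'g' (letter)
  [2] 'r' (letter)
  [3] 'a' (letter)
  [4] 'n' (letter)
  [5] 'd' (letter)
  [6] 'f' (letter)
  [7] 'a' (letter)
  [8] 'th' (digraph)
  [9] 'e' (letter)
  [10] 'r' (letter)
Units from scan: 10
Sound units = 10 units


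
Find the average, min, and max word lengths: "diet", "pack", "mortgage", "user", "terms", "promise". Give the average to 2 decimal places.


Lengths: "diet"=4, "pack"=4, "mortgage"=8, "user"=4, "terms"=5, "promise"=7
Sum = 32, Count = 6
Average = 32/6 = 5.33
= avg=5.33, min=4, max=8


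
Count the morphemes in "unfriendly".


Word: "unfriendly"
Morphemes: un- | friend | -ly
Each morpheme carries meaning
= 3 morphemes


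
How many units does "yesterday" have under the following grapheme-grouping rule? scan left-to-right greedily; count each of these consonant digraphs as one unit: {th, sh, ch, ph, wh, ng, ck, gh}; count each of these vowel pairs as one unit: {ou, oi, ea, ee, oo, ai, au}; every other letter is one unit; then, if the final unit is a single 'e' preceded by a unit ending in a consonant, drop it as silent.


Word: "yesterday" (9 letters)
Left-to-right scan:
  [1] 'y' (letter)
  [2] 'e' (letter)
  [3] 's' (letter)
  [4] 't' (letter)
  [5] 'e' (letter)
  [6] 'r' (letter)
  [7] 'd' (letter)
  [8] 'a' (letter)
  [9] 'y' (letter)
Units from scan: 9
Sound units = 9 units


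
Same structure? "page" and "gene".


Pattern of "page": [0, 1, 2, 3]
Pattern of "gene": [0, 1, 2, 1]
Patterns do not match
Same pattern = No


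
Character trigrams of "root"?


Word: "root" (length 4)
Number of trigrams = 4 - 3 + 1 = 2
  Position 0: "roo"
  Position 1: "oot"
Trigrams = "roo", "oot"


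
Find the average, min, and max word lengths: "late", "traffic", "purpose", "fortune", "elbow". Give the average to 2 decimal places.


Lengths: "late"=4, "traffic"=7, "purpose"=7, "fortune"=7, "elbow"=5
Sum = 30, Count = 5
Average = 30/5 = 6.00
= avg=6.00, min=4, max=7


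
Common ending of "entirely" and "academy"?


Word 1: "entirely"
Word 2: "academy"
Comparing from end:
  Pos -1: 'y' == 'y'
  Pos -2: 'l' != 'm' (stop)
LCS = "y" (length 1)


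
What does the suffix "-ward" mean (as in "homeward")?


Suffix: -ward
As in: homeward -> home + -ward
Meaning = in the direction of


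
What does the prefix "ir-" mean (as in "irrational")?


Prefix: ir-
Example: irrational = ir- + rational
Meaning = not


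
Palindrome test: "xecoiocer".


Word: "xecoiocer"
Reversed: "recoiocex"
Forward == Backward? xecoiocer != recoiocex
Palindrome = No


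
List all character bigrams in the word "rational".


Word: "rational" (length 8)
Number of bigrams = 8 - 2 + 1 = 7
  Position 0: "ra"
  Position 1: "at"
  Position 2: "ti"
  Position 3: "io"
  Position 4: "on"
  Position 5: "na"
  Position 6: "al"
Bigrams = "ra", "at", "ti", "io", "on", "na", "al"


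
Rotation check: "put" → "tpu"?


Word: "put", Candidate: "tpu"
Method: check if candidate is substring of word+word
"putput" contains "tpu"? Yes
Is rotation = Yes


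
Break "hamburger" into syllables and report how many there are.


Word: "hamburger"
Syllable breakdown: ham-bur-ger
Counting: 3 parts
= 3 syllables


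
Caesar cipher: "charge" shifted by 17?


Word: "charge"
Shift: 17
Each letter → (letter + shift) mod 26:
  'c' (2) + 17 = 19 → 't'
  'h' (7) + 17 = 24 → 'y'
  'a' (0) + 17 = 17 → 'r'
  'r' (17) + 17 = 8 → 'i'
  'g' (6) + 17 = 23 → 'x'
  'e' (4) + 17 = 21 → 'v'
Result = "tyrixv"


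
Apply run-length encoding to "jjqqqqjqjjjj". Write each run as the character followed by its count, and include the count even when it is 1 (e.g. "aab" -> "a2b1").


String: "jjqqqqjqjjjj"
Scanning for consecutive runs:
  'j' x 2
  'q' x 4
  'j' x 1
  'q' x 1
  'j' x 4
RLE = "j2q4j1q1j4"


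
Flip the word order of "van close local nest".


Original: "van close local nest"
Words (1..n): van | close | local | nest
Reversed (n..1): nest | local | close | van
Result = "nest local close van"


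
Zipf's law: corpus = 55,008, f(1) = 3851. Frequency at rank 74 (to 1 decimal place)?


Zipf's law: f(r) = f(1) / r
f(1) = 3851
f(74) = 3851 / 74
= 52.0 occurrences


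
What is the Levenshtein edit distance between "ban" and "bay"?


Word 1: "ban" (length 3)
Word 2: "bay" (length 3)
One optimal edit sequence (insert/delete/substitute each cost 1):
  1. keep 'b'
  2. keep 'a'
  3. substitute 'n' -> 'y'  (+1)
Total edit operations: 1
Edit distance = 1


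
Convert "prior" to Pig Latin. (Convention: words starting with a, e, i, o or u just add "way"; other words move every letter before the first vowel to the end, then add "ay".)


Word: "prior"
Starts with consonant(s) → move to end, add 'ay'
Consonant cluster: "pr"
Pig Latin = "iorpray"


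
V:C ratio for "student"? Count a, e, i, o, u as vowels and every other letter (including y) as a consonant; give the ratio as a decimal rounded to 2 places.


Word: "student"
Vowels (a,e,i,o,u): 2
Consonants: 5
Ratio = 2/5
= 0.40


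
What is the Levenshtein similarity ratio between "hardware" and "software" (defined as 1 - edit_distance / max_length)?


Word 1: "hardware" (length 8)
Word 2: "software" (length 8)
One optimal edit sequence:
  1. substitute 'h' -> 's'  (+1)
  2. substitute 'a' -> 'o'  (+1)
  3. substitute 'r' -> 'f'  (+1)
  4. substitute 'd' -> 't'  (+1)
  5. keep 'w'
  6. keep 'a'
  7. keep 'r'
  8. keep 'e'
Edit distance = 4
Max length = max(8, 8) = 8
Similarity = 1 - 4/8
= 0.5000


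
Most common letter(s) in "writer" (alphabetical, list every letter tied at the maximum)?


Word: "writer"
Letter counts:
  'e': 1
  'i': 1
  'r': 2
  't': 1
  'w': 1
Maximum count = 2
Most frequent = 'r' (2 times each)


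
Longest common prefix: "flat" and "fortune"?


Word 1: "flat"
Word 2: "fortune"
Comparing from start:
  Pos 0: 'f' == 'f'
  Pos 1: 'l' != 'o' (stop)
LCP = "f" (length 1)


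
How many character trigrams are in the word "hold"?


Word: "hold" (length 4)
Number of 3-grams = length - 3 + 1 = 4 - 3 + 1
= 2


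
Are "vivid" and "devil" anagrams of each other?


Word 1: "vivid" → sorted: diivv
Word 2: "devil" → sorted: deilv
Same letters? diivv != deilv
Anagram = No


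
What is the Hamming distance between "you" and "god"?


Comparing character by character (same length = 3):
  Pos 0: 'y' vs 'g' !=
  Pos 1: 'o' vs 'o' =
  Pos 2: 'u' vs 'd' !=
Hamming distance = 2


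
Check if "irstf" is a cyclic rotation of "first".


Word: "first", Candidate: "irstf"
Method: check if candidate is substring of word+word
"firstfirst" contains "irstf"? Yes
Is rotation = Yes


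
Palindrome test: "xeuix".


Word: "xeuix"
Reversed: "xiuex"
Forward == Backward? xeuix != xiuex
Palindrome = No


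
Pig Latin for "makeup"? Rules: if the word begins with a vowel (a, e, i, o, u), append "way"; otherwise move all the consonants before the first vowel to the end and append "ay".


Word: "makeup"
Starts with consonant(s) → move to end, add 'ay'
Consonant cluster: "m"
Pig Latin = "akeupmay"


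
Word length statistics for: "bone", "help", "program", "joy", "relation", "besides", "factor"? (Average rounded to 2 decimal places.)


Lengths: "bone"=4, "help"=4, "program"=7, "joy"=3, "relation"=8, "besides"=7, "factor"=6
Sum = 39, Count = 7
Average = 39/7 = 5.57
= avg=5.57, min=3, max=8


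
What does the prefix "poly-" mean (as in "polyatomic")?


Prefix: poly-
Example: polyatomic (poly- + atomic)
Meaning = many


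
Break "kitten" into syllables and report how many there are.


Word: "kitten"
Syllable breakdown: kit | ten
Counting: 2 parts
= 2 syllables


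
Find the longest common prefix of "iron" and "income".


Word 1: "iron"
Word 2: "income"
Comparing from start:
  Pos 0: 'i' == 'i'
  Pos 1: 'r' != 'n' (stop)
LCP = "i" (length 1)


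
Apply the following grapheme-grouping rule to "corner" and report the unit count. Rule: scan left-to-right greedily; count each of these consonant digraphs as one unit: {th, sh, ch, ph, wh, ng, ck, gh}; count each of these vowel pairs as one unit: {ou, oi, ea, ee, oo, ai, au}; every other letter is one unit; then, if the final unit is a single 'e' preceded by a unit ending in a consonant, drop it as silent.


Word: "corner" (6 letters)
Left-to-right scan:
  (1) 'c' (letter)
  (2) 'o' (letter)
  (3) 'r' (letter)
  (4) 'n' (letter)
  (5) 'e' (letter)
  (6) 'r' (letter)
Units from scan: 6
Sound units = 6 units


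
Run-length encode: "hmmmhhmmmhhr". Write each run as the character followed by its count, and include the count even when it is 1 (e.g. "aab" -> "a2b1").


String: "hmmmhhmmmhhr"
Scanning for consecutive runs:
  'h' x 1
  'm' x 3
  'h' x 2
  'm' x 3
  'h' x 2
  'r' x 1
RLE = "h1m3h2m3h2r1"


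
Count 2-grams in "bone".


Word: "bone" (length 4)
Number of 2-grams = length - 2 + 1 = 4 - 2 + 1
= 3


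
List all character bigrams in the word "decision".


Word: "decision" (length 8)
Number of bigrams = 8 - 2 + 1 = 7
  Position 0: "de"
  Position 1: "ec"
  Position 2: "ci"
  Position 3: "is"
  Position 4: "si"
  Position 5: "io"
  Position 6: "on"
Bigrams = "de", "ec", "ci", "is", "si", "io", "on"


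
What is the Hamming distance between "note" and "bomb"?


Comparing character by character (same length = 4):
  Pos 0: 'n' vs 'b' !=
  Pos 1: 'o' vs 'o' =
  Pos 2: 't' vs 'm' !=
  Pos 3: 'e' vs 'b' !=
Hamming distance = 3


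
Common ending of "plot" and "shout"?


Word 1: "plot"
Word 2: "shout"
Comparing from end:
  Pos -1: 't' == 't'
  Pos -2: 'o' != 'u' (stop)
LCS = "t" (length 1)


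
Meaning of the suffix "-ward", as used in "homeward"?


Suffix: -ward
Example: homeward = home + -ward
Meaning = in the direction of


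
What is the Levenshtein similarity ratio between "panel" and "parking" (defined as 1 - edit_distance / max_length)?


Word 1: "panel" (length 5)
Word 2: "parking" (length 7)
One optimal edit sequence:
  1. keep 'p'
  2. keep 'a'
  3. insert 'r'  (+1)
  4. insert 'k'  (+1)
  5. substitute 'n' -> 'i'  (+1)
  6. substitute 'e' -> 'n'  (+1)
  7. substitute 'l' -> 'g'  (+1)
Edit distance = 5
Max length = max(5, 7) = 7
Similarity = 1 - 5/7
= 0.2857


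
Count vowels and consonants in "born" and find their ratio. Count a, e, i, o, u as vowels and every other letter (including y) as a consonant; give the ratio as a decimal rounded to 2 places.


Word: "born"
Vowels (a,e,i,o,u): 1
Consonants: 3
Ratio = 1/3
= 0.33


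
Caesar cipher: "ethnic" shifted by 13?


Word: "ethnic"
Shift: 13
Each letter → (letter + shift) mod 26:
  'e' (4) + 13 = 17 → 'r'
  't' (19) + 13 = 6 → 'g'
  'h' (7) + 13 = 20 → 'u'
  'n' (13) + 13 = 0 → 'a'
  'i' (8) + 13 = 21 → 'v'
  'c' (2) + 13 = 15 → 'p'
Result = "rguavp"


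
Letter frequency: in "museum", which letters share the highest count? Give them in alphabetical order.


Word: "museum"
Letter counts:
  'e': 1
  'm': 2
  's': 1
  'u': 2
Maximum count = 2
Most frequent = 'm', 'u' (2 times each)


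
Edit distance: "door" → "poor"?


Word 1: "door" (length 4)
Word 2: "poor" (length 4)
One optimal edit sequence (insert/delete/substitute each cost 1):
  1. substitute 'd' -> 'p'  (+1)
  2. keep 'o'
  3. keep 'o'
  4. keep 'r'
Total edit operations: 1
Edit distance = 1


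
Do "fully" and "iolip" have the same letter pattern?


Pattern of "fully": [0, 1, 2, 2, 3]
Pattern of "iolip": [0, 1, 2, 0, 3]
Patterns do not match
Same pattern = No


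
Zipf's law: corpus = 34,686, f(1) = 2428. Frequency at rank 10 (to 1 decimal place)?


Zipf's law: f(r) = f(1) / r
f(1) = 2428
f(10) = 2428 / 10
= 242.8 occurrences


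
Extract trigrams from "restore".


Word: "restore" (length 7)
Number of trigrams = 7 - 3 + 1 = 5
  Position 0: "res"
  Position 1: "est"
  Position 2: "sto"
  Position 3: "tor"
  Position 4: "ore"
Trigrams = "res", "est", "sto", "tor", "ore"


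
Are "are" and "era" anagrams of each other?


Word 1: "are" → sorted: aer
Word 2: "era" → sorted: aer
Same letters? aer == aer
Anagram = Yes


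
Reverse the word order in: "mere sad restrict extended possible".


Original: "mere sad restrict extended possible"
Words (1..n): mere | sad | restrict | extended | possible
Reversed (n..1): possible | extended | restrict | sad | mere
Result = "possible extended restrict sad mere"


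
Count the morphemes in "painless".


Word: "painless"
Morphemes: pain / -less
Each morpheme carries meaning
= 2 morphemes


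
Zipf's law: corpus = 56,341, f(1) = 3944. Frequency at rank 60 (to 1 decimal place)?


Zipf's law: f(r) = f(1) / r
f(1) = 3944
f(60) = 3944 / 60
= 65.7 occurrences


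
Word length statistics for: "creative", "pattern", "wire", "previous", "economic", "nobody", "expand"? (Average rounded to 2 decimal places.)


Lengths: "creative"=8, "pattern"=7, "wire"=4, "previous"=8, "economic"=8, "nobody"=6, "expand"=6
Sum = 47, Count = 7
Average = 47/7 = 6.71
= avg=6.71, min=4, max=8


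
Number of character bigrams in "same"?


Word: "same" (length 4)
Number of 2-grams = length - 2 + 1 = 4 - 2 + 1
= 3


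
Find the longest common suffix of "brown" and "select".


Word 1: "brown"
Word 2: "select"
Comparing from end:
  Pos -1: 'n' != 't' (stop)
LCS = "" (length 0)


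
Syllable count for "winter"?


Word: "winter"
Syllable breakdown: win | ter
Counting: 2 parts
= 2 syllables


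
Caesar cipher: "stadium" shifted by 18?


Word: "stadium"
Shift: 18
Each letter → (letter + shift) mod 26:
  's' (18) + 18 = 10 → 'k'
  't' (19) + 18 = 11 → 'l'
  'a' (0) + 18 = 18 → 's'
  'd' (3) + 18 = 21 → 'v'
  'i' (8) + 18 = 0 → 'a'
  'u' (20) + 18 = 12 → 'm'
  'm' (12) + 18 = 4 → 'e'
Result = "klsvame"


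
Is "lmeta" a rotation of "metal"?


Word: "metal", Candidate: "lmeta"
Method: check if candidate is substring of word+word
"metalmetal" contains "lmeta"? Yes
Is rotation = Yes


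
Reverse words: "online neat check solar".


Original: "online neat check solar"
Words (1..n): online | neat | check | solar
Reversed (n..1): solar | check | neat | online
Result = "solar check neat online"


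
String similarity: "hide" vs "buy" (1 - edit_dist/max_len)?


Word 1: "hide" (length 4)
Word 2: "buy" (length 3)
One optimal edit sequence:
  1. delete 'h'  (+1)
  2. substitute 'i' -> 'b'  (+1)
  3. substitute 'd' -> 'u'  (+1)
  4. substitute 'e' -> 'y'  (+1)
Edit distance = 4
Max length = max(4, 3) = 4
Similarity = 1 - 4/4
= 0.0000


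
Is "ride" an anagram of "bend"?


Word 1: "bend" → sorted: bden
Word 2: "ride" → sorted: deir
Same letters? bden != deir
Anagram = No


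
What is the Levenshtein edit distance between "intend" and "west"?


Word 1: "intend" (length 6)
Word 2: "west" (length 4)
One optimal edit sequence (insert/delete/substitute each cost 1):
  1. delete 'i'  (+1)
  2. delete 'n'  (+1)
  3. substitute 't' -> 'w'  (+1)
  4. keep 'e'
  5. substitute 'n' -> 's'  (+1)
  6. substitute 'd' -> 't'  (+1)
Total edit operations: 5
Edit distance = 5


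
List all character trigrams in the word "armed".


Word: "armed" (length 5)
Number of trigrams = 5 - 3 + 1 = 3
  Position 0: "arm"
  Position 1: "rme"
  Position 2: "med"
Trigrams = "arm", "rme", "med"


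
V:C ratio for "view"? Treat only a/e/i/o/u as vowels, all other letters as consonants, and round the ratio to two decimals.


Word: "view"
Vowels (a,e,i,o,u): 2
Consonants: 2
Ratio = 2/2
= 1.00


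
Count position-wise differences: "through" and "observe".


Comparing character by character (same length = 7):
  Pos 0: 't' vs 'o' !=
  Pos 1: 'h' vs 'b' !=
  Pos 2: 'r' vs 's' !=
  Pos 3: 'o' vs 'e' !=
  Pos 4: 'u' vs 'r' !=
  Pos 5: 'g' vs 'v' !=
  Pos 6: 'h' vs 'e' !=
Hamming distance = 7


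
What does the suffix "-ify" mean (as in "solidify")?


Suffix: -ify
As in: solidify -> solid + -ify
Meaning = to make


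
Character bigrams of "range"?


Word: "range" (length 5)
Number of bigrams = 5 - 2 + 1 = 4
  Position 0: "ra"
  Position 1: "an"
  Position 2: "ng"
  Position 3: "ge"
Bigrams = "ra", "an", "ng", "ge"


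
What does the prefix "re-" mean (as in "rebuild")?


Prefix: re-
Example: rebuild (re- + build)
Meaning = again


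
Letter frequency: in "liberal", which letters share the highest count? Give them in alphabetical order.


Word: "liberal"
Letter counts:
  'a': 1
  'b': 1
  'e': 1
  'i': 1
  'l': 2
  'r': 1
Maximum count = 2
Most frequent = 'l' (2 times each)


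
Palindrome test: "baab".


Word: "baab"
Reversed: "baab"
Forward == Backward? baab == baab
Palindrome = Yes


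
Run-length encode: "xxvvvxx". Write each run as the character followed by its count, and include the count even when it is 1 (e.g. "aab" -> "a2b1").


String: "xxvvvxx"
Scanning for consecutive runs:
  'x' x 2
  'v' x 3
  'x' x 2
RLE = "x2v3x2"


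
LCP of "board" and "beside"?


Word 1: "board"
Word 2: "beside"
Comparing from start:
  Pos 0: 'b' == 'b'
  Pos 1: 'o' != 'e' (stop)
LCP = "b" (length 1)


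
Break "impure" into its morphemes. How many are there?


Word: "impure"
Morphemes: im- | pure
Each morpheme carries meaning
= 2 morphemes


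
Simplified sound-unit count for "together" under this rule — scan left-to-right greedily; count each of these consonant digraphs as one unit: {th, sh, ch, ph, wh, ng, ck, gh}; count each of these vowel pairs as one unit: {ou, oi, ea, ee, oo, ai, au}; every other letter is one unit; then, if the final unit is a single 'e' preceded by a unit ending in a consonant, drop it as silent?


Word: "together" (8 letters)
Left-to-right scan:
  1. 't' (letter)
  2. 'o' (letter)
  3. 'g' (letter)
  4. 'e' (letter)
  5. 'th' (digraph)
  6. 'e' (letter)
  7. 'r' (letter)
Units from scan: 7
Sound units = 7 units


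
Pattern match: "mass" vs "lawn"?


Pattern of "mass": [0, 1, 2, 2]
Pattern of "lawn": [0, 1, 2, 3]
Patterns do not match
Same pattern = No


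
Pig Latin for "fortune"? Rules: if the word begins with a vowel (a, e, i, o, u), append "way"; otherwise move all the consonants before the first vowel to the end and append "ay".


Word: "fortune"
Starts with consonant(s) → move to end, add 'ay'
Consonant cluster: "f"
Pig Latin = "ortunefay"


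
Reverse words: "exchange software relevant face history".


Original: "exchange software relevant face history"
Words (1..n): exchange | software | relevant | face | history
Reversed (n..1): history | face | relevant | software | exchange
Result = "history face relevant software exchange"


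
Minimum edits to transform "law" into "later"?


Word 1: "law" (length 3)
Word 2: "later" (length 5)
One optimal edit sequence (insert/delete/substitute each cost 1):
  1. keep 'l'
  2. keep 'a'
  3. insert 't'  (+1)
  4. insert 'e'  (+1)
  5. substitute 'w' -> 'r'  (+1)
Total edit operations: 3
Edit distance = 3
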